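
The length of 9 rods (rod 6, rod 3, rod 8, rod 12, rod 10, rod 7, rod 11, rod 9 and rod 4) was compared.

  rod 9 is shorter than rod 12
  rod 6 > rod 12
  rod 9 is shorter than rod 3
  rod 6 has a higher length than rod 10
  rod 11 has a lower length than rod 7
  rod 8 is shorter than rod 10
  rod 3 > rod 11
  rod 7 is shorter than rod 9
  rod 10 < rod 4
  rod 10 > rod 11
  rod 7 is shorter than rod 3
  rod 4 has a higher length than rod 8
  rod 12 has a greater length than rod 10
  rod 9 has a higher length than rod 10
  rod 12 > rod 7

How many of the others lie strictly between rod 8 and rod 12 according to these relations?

The relations place rod 8 below rod 12. An element lies strictly between them when it is forced above rod 8 and also forced below rod 12.
Above rod 8: {rod 10, rod 4, rod 9, rod 6, rod 3}. Below rod 12: {rod 11, rod 7, rod 10, rod 9}.
Intersection: {rod 10, rod 9} — 2.

2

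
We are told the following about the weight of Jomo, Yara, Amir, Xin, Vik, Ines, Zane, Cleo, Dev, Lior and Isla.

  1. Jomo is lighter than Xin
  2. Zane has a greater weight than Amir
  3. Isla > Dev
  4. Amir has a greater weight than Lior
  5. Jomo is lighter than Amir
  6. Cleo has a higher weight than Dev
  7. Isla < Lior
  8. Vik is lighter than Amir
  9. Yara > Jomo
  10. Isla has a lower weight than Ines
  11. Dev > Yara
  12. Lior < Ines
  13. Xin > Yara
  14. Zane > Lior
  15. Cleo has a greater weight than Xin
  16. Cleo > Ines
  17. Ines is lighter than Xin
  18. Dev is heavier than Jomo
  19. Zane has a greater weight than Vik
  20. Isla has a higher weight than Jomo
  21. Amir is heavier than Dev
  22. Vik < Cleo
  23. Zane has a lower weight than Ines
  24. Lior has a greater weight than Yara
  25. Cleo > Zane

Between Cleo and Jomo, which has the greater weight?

Cleo

Following the relations from Jomo: Jomo < Yara < Dev < Isla < Lior < Amir < Zane < Ines < Xin < Cleo.
So Jomo < Cleo; Cleo is the heavier of the two.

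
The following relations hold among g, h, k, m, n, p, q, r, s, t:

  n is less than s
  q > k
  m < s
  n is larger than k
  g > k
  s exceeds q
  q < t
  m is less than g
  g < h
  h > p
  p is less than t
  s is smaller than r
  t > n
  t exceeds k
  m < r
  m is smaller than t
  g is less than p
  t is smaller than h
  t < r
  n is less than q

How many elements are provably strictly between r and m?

4

Chaining upward from m reaches: g, p, t, h, s.
Chaining downward from r reaches: k, g, p, n, q, t, s.
Strictly between m and r are those in both lists: g, p, t, s — 4 elements.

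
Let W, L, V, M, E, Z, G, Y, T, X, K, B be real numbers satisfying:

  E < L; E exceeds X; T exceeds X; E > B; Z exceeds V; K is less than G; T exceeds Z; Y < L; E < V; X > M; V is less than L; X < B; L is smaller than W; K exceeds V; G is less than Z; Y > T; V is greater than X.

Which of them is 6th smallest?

K

Chaining the given pairs: M < X < B < E < V < K < G < Z < T < Y < L < W.
The 6th smallest is K.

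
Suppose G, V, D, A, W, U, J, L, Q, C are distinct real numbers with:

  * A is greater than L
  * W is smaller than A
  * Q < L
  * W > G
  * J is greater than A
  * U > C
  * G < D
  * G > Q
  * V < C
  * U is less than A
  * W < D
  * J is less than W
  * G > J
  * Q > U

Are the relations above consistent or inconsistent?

inconsistent

Chaining the given relations yields A < J < G < W, so A < W. But one relation states W < A. These cannot both hold.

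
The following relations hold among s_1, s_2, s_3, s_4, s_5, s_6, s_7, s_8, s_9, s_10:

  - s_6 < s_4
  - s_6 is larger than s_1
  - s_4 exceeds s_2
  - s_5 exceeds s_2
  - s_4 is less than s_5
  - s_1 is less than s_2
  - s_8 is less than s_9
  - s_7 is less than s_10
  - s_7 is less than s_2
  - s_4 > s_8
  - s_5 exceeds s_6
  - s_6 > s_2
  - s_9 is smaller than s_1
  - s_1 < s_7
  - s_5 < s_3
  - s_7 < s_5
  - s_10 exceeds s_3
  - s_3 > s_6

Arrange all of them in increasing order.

Each adjacent pair is fixed by a given relation: s_8 < s_9; s_9 < s_1; s_1 < s_7; s_7 < s_2; s_2 < s_6; s_6 < s_4; s_4 < s_5; s_5 < s_3; s_3 < s_10. Chaining them end to end gives the full order.

s_8 < s_9 < s_1 < s_7 < s_2 < s_6 < s_4 < s_5 < s_3 < s_10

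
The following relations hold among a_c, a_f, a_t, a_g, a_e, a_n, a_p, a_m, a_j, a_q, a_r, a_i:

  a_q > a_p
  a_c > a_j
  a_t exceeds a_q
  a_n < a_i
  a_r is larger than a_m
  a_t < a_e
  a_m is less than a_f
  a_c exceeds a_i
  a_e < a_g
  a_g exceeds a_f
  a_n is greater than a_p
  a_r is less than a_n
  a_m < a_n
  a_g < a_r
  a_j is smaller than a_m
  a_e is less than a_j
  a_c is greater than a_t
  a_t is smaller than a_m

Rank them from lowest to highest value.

Each adjacent pair is fixed by a given relation: a_p < a_q; a_q < a_t; a_t < a_e; a_e < a_j; a_j < a_m; a_m < a_f; a_f < a_g; a_g < a_r; a_r < a_n; a_n < a_i; a_i < a_c. Chaining them end to end gives the full order.

a_p < a_q < a_t < a_e < a_j < a_m < a_f < a_g < a_r < a_n < a_i < a_c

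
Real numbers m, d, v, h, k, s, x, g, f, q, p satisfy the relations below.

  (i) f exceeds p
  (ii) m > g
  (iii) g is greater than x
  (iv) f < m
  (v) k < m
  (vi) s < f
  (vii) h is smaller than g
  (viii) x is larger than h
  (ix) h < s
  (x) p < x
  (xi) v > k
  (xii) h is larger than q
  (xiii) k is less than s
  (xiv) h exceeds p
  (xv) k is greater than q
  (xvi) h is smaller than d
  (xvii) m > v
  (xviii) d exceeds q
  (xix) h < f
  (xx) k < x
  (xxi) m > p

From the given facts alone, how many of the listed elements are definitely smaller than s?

4

Directly below s: k, h.
One step further: q, p (4 so far).
Nothing else is reachable below s; 4 in all.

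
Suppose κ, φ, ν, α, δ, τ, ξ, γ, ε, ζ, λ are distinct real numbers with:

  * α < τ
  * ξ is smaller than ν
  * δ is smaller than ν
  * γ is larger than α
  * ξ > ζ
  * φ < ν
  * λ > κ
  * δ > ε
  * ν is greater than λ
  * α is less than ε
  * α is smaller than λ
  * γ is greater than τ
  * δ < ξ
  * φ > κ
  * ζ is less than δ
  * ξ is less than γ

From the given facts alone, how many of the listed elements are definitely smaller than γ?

Directly below γ: α, τ, ξ.
One step further: ζ, δ (5 so far).
One step further: ε (6 so far).
Nothing else is reachable below γ; 6 in all.

6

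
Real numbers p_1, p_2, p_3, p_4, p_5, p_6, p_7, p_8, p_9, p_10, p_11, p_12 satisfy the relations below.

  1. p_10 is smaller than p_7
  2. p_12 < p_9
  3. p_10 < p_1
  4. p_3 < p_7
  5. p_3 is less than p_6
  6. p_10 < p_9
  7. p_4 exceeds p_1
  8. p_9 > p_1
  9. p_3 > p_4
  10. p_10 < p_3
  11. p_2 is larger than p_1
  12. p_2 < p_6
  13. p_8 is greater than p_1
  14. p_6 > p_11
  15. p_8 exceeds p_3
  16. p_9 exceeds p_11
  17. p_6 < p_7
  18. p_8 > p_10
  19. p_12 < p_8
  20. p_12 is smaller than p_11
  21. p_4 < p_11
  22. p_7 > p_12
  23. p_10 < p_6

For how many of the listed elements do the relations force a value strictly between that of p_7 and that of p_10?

6

Chaining upward from p_10 reaches: p_1, p_4, p_2, p_3, p_11, p_8, p_6, p_9.
Chaining downward from p_7 reaches: p_1, p_4, p_2, p_3, p_12, p_11, p_6.
Strictly between p_10 and p_7 are those in both lists: p_1, p_4, p_2, p_3, p_11, p_6 — 6 elements.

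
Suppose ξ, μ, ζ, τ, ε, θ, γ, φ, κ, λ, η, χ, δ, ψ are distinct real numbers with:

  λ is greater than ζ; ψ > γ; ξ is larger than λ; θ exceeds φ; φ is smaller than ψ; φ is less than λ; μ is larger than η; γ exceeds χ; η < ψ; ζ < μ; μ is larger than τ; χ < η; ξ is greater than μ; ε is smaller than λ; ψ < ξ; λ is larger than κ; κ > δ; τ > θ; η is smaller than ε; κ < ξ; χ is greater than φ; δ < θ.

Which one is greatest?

ξ

δ is not greatest since δ < κ; φ is not greatest since φ < λ; κ is not greatest since κ < ξ; ζ is not greatest since ζ < μ; χ is not greatest since χ < γ; θ is not greatest since θ < τ; τ is not greatest since τ < μ; η is not greatest since η < μ; ε is not greatest since ε < λ; γ is not greatest since γ < ψ; μ is not greatest since μ < ξ; ψ is not greatest since ψ < ξ; λ is not greatest since λ < ξ.
Only ξ has nothing above it, so ξ is the greatest.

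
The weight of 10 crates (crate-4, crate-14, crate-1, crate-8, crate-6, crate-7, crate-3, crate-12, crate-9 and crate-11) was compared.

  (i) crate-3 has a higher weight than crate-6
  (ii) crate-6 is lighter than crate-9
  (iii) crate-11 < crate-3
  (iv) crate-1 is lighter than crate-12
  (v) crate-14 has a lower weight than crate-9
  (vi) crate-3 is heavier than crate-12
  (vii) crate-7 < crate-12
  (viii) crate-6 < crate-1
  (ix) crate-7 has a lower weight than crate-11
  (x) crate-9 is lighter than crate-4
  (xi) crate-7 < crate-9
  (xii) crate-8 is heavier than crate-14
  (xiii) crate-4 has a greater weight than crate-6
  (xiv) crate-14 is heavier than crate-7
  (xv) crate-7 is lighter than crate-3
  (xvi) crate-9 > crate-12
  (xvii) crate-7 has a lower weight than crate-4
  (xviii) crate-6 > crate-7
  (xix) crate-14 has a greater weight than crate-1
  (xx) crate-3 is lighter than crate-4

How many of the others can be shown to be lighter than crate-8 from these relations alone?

The elements the relations force below crate-8 are crate-7, crate-6, crate-1, crate-14 — no chain reaches any other.
That is 4.

4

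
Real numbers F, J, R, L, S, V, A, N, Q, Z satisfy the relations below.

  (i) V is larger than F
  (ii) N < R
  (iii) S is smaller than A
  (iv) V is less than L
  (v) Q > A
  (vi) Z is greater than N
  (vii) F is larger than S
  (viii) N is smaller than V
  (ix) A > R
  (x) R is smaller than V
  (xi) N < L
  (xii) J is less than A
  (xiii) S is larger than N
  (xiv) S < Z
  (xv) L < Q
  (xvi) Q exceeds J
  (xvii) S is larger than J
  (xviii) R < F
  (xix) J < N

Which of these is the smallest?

Chaining upward from J: directly above it, N, S, A, Q; then R, F, V, Z, L.
That covers every other element, and nothing is given below J, so J is the smallest.

J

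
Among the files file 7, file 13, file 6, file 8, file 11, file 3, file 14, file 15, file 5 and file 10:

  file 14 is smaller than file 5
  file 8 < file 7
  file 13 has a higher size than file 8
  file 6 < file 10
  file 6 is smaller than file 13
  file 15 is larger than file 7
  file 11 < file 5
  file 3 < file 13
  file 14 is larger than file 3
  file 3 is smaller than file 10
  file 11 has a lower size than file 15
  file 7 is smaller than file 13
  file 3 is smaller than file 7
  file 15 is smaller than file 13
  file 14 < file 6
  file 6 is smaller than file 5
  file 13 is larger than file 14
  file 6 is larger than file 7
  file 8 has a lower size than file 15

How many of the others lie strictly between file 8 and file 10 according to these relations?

2

The relations place file 8 below file 10. An element lies strictly between them when it is forced above file 8 and also forced below file 10.
Above file 8: {file 7, file 6, file 15, file 13, file 5}. Below file 10: {file 3, file 14, file 7, file 6}.
Intersection: {file 7, file 6} — 2.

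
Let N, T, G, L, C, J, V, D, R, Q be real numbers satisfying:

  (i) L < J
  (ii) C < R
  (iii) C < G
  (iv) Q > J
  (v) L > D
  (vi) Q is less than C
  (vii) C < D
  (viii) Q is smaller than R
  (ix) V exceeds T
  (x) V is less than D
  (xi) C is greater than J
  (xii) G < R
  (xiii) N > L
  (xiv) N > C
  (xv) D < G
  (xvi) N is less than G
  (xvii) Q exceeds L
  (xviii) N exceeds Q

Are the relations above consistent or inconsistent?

Chaining the given relations yields D < L < J < Q < C, so D < C. But one relation states C < D. These cannot both hold.

inconsistent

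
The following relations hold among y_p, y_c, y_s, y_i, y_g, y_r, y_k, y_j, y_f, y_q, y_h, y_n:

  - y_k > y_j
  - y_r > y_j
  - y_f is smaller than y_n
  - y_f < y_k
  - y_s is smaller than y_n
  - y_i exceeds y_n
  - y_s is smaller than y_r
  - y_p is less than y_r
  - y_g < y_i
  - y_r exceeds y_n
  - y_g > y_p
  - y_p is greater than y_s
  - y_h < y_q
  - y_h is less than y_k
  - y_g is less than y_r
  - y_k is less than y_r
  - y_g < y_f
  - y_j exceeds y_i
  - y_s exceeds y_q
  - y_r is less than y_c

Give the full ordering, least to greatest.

The consecutive links are each given: y_h < y_q; y_q < y_s; y_s < y_p; y_p < y_g; y_g < y_f; y_f < y_n; y_n < y_i; y_i < y_j; y_j < y_k; y_k < y_r; y_r < y_c.

y_h < y_q < y_s < y_p < y_g < y_f < y_n < y_i < y_j < y_k < y_r < y_c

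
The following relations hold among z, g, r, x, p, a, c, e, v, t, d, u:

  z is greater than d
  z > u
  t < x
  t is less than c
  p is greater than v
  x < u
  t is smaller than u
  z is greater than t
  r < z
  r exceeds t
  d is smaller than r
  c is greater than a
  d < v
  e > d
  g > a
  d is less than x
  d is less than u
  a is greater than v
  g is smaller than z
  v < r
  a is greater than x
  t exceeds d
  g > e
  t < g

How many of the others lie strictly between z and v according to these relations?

3

The relations place v below z. An element lies strictly between them when it is forced above v and also forced below z.
Above v: {r, a, c, p, g}. Below z: {d, t, x, r, a, e, g, u}.
Intersection: {r, a, g} — 3.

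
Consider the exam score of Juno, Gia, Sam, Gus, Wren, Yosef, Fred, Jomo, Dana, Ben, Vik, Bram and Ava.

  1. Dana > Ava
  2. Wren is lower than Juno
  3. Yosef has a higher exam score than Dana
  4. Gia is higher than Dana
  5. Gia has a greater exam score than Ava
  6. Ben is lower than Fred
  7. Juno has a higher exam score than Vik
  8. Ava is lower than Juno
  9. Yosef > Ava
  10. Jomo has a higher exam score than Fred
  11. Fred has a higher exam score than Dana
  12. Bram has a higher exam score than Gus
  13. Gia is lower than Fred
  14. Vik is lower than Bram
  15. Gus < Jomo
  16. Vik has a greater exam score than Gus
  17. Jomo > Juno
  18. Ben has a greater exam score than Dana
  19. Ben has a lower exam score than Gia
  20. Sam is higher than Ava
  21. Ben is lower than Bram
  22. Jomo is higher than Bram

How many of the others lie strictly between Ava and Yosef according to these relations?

1

Chaining upward from Ava reaches: Dana, Juno, Ben, Gia, Fred, Bram, Jomo, Sam.
Chaining downward from Yosef reaches: Dana.
Strictly between Ava and Yosef are those in both lists: Dana — 1 element.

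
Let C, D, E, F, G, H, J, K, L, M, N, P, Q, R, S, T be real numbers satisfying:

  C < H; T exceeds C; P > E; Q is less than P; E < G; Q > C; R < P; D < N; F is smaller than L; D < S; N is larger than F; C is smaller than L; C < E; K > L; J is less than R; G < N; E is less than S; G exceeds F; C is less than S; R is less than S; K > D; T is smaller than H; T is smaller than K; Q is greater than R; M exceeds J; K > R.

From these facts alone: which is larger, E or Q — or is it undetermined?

Following every chain through Q: above Q we get P; below Q we get C, J, R.
E is not reached, and no chain runs the other way from E to Q.
So the given relations leave the order of Q and E undetermined.

undetermined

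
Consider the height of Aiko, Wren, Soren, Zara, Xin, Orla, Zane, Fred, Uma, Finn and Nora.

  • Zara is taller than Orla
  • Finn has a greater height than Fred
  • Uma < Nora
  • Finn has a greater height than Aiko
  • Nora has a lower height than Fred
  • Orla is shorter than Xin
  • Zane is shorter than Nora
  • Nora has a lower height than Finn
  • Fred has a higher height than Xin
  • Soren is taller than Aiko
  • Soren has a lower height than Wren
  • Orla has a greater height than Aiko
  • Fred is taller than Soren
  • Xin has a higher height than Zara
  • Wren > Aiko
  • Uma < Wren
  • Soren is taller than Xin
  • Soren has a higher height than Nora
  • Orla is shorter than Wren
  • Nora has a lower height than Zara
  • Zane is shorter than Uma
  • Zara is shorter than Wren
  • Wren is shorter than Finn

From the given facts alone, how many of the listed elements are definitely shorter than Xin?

6

From Xin the given relations immediately reach Orla, Zara.
From those, Aiko, Nora — 4 in total.
From those, Zane, Uma — 6 in total.
No other element is forced below Xin by the given relations, so the count is 6.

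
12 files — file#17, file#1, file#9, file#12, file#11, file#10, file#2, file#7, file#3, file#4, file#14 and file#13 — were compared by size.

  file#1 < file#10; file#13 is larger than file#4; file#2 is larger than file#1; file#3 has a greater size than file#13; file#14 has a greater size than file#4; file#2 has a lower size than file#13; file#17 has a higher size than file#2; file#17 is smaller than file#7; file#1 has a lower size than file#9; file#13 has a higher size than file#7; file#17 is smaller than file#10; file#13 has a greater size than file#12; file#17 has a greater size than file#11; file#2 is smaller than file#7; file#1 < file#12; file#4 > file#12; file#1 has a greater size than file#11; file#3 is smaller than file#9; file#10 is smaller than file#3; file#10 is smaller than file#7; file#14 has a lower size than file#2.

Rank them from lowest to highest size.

file#11 < file#1 < file#12 < file#4 < file#14 < file#2 < file#17 < file#10 < file#7 < file#13 < file#3 < file#9

The consecutive links are each given: file#11 < file#1; file#1 < file#12; file#12 < file#4; file#4 < file#14; file#14 < file#2; file#2 < file#17; file#17 < file#10; file#10 < file#7; file#7 < file#13; file#13 < file#3; file#3 < file#9.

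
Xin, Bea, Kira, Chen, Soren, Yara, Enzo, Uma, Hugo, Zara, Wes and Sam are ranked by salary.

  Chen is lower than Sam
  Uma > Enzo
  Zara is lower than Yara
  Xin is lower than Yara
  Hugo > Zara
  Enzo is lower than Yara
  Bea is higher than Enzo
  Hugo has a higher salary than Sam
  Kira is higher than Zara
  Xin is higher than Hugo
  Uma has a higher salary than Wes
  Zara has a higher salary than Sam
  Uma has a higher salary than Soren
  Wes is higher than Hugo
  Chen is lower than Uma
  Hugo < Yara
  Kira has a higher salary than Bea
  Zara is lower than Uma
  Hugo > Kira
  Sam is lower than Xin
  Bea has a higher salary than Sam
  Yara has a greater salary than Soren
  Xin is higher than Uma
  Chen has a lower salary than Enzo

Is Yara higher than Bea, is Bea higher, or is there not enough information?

Link the given pairs in sequence: Bea < Kira; Kira < Hugo; Hugo < Wes; Wes < Uma; Uma < Xin; Xin < Yara.
Chaining these gives Bea < Kira < Hugo < Wes < Uma < Xin < Yara.
So Yara is higher.

Yara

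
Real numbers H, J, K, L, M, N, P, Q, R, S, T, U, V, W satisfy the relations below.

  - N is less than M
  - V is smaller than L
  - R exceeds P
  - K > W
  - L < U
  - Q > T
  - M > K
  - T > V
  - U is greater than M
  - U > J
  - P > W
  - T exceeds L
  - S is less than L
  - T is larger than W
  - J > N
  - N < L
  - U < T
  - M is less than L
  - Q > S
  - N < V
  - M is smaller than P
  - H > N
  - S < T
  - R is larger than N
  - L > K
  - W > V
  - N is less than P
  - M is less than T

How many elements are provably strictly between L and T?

1

The relations place L below T. An element lies strictly between them when it is forced above L and also forced below T.
Above L: {U, Q}. Below T: {N, V, J, W, K, M, S, U}.
Intersection: {U} — 1.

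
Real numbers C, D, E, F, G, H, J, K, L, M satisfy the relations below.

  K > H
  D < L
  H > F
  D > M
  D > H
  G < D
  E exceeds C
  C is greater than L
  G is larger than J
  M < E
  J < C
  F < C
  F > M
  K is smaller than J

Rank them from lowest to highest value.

Nothing is placed below M, so it is least; from there M < F; F < H; H < K; K < J; J < G; G < D; D < L; L < C; C < E, each given directly.

M < F < H < K < J < G < D < L < C < E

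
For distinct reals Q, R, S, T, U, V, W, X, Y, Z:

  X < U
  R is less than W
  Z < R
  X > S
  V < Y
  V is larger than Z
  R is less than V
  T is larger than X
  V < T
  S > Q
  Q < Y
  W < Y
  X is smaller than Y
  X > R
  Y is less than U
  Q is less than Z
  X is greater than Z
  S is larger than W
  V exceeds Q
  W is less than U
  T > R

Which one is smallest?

Z is not least since Q < Z; R is not least since Z < R; V is not least since Z < V; W is not least since R < W; S is not least since Q < S; X is not least since Z < X; Y is not least since V < Y; T is not least since R < T; U is not least since W < U.
Only Q has nothing below it, so Q is the smallest.

Q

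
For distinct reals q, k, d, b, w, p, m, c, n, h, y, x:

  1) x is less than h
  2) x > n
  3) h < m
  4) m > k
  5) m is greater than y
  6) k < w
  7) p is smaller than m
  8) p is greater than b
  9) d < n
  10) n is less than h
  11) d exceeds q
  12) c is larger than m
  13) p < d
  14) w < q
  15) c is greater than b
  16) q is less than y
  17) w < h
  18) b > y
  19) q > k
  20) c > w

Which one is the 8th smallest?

Piecing the relations together gives one ordering: k < w < q < y < b < p < d < n < x < h < m < c.
Counting 8 from the smallest end gives n.

n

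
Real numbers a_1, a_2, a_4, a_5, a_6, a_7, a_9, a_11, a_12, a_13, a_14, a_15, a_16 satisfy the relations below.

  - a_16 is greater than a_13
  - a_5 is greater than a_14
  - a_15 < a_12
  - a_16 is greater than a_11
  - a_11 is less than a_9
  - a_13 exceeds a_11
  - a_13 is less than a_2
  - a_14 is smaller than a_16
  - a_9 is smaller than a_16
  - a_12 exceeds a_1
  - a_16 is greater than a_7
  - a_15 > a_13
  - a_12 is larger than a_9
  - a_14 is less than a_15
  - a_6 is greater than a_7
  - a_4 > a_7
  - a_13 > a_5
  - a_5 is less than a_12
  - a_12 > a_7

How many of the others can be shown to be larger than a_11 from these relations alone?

6

Directly above a_11: a_13, a_9, a_16.
One step further: a_15, a_12, a_2 (6 so far).
No other element is forced above a_11 by the given relations, so the count is 6.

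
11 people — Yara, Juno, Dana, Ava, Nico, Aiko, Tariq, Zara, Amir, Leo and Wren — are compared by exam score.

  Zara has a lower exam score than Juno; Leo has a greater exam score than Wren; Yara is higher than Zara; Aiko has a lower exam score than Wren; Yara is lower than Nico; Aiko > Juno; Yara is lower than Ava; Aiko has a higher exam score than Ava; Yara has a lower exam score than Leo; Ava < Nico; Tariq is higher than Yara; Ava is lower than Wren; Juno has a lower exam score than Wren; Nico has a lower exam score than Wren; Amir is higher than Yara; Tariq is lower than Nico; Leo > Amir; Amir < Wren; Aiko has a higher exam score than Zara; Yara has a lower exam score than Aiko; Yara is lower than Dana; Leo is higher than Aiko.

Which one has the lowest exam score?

Zara

Chaining upward from Zara: directly above it, Juno, Yara, Aiko; then Amir, Ava, Tariq, Nico, Wren, Leo, Dana.
That covers every other element, and nothing is given below Zara, so Zara is the lowest exam score.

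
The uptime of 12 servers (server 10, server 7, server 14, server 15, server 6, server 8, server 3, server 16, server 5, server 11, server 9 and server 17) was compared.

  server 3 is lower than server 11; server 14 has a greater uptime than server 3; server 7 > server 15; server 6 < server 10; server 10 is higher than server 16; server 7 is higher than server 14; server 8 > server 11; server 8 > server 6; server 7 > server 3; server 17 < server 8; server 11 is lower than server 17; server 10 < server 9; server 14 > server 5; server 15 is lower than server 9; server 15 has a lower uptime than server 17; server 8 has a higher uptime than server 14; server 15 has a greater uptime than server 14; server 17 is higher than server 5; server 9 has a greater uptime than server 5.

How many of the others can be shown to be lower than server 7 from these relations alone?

The elements the relations force below server 7 are server 3, server 5, server 14, server 15 — no chain reaches any other.
That is 4.

4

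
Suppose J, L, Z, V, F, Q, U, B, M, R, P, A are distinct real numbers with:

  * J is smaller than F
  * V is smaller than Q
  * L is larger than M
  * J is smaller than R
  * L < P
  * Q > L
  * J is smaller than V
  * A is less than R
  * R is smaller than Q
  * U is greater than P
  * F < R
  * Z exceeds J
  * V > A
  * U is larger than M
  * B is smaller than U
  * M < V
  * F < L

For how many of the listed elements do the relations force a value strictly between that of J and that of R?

1

The relations place J below R. An element lies strictly between them when it is forced above J and also forced below R.
Above J: {Z, F, L, V, P, Q, U}. Below R: {F, A}.
Intersection: {F} — 1.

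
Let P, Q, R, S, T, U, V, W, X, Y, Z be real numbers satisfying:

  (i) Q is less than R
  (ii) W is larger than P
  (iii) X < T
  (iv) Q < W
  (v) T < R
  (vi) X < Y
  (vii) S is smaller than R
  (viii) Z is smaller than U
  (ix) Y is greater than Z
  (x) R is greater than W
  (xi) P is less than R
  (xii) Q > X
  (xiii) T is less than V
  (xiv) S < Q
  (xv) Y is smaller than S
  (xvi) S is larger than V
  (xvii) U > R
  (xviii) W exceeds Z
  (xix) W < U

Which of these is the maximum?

Z is not greatest since Z < Y; X is not greatest since X < Q; Y is not greatest since Y < S; T is not greatest since T < V; V is not greatest since V < S; S is not greatest since S < Q; Q is not greatest since Q < W; P is not greatest since P < R; W is not greatest since W < R; R is not greatest since R < U.
Only U has nothing above it, so U is the maximum.

U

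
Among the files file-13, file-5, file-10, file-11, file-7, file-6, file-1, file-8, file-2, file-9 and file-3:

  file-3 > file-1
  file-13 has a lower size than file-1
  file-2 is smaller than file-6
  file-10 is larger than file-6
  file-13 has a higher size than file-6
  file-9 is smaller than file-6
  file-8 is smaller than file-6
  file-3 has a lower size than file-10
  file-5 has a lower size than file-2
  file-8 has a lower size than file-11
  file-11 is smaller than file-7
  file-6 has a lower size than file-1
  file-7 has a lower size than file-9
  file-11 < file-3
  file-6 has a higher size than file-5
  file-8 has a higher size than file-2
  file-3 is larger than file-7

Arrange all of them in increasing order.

file-5 < file-2 < file-8 < file-11 < file-7 < file-9 < file-6 < file-13 < file-1 < file-3 < file-10

Nothing is placed below file-5, so it is least; from there file-5 < file-2; file-2 < file-8; file-8 < file-11; file-11 < file-7; file-7 < file-9; file-9 < file-6; file-6 < file-13; file-13 < file-1; file-1 < file-3; file-3 < file-10, each given directly.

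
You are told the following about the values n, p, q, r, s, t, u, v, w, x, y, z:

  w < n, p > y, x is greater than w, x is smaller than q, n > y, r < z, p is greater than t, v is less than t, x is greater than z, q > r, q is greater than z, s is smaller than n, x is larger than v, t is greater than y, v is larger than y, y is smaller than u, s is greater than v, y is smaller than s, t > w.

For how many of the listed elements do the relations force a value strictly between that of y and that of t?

1

The relations place y below t. An element lies strictly between them when it is forced above y and also forced below t.
Above y: {v, s, x, u, p, q, n}. Below t: {v, w}.
Intersection: {v} — 1.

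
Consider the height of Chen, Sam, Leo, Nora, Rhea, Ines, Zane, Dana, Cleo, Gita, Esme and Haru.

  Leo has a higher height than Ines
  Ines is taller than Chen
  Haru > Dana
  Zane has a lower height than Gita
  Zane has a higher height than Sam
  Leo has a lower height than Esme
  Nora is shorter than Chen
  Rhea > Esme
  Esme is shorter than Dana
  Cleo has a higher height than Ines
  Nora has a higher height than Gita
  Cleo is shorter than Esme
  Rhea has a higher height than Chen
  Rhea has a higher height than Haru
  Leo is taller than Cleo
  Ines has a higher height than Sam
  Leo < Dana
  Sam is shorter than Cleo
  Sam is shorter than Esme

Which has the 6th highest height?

Cleo

The consecutive relations fix a unique order: Sam < Zane < Gita < Nora < Chen < Ines < Cleo < Leo < Esme < Dana < Haru < Rhea.
Counting 6 from the largest end gives Cleo.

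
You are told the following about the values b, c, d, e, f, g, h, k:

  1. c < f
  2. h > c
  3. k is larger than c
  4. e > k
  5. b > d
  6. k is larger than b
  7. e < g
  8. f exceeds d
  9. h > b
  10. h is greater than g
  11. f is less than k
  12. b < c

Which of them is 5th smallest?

The consecutive relations fix a unique order: d < b < c < f < k < e < g < h.
Counting 5 from the smallest end gives k.

k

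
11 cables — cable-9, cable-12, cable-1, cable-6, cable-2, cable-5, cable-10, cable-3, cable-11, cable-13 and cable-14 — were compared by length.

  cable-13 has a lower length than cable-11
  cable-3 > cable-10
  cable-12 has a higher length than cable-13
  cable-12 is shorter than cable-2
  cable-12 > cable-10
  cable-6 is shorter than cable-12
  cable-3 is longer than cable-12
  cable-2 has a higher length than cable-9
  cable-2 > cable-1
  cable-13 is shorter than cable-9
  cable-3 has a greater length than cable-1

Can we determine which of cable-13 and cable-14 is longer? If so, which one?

undetermined

Following every chain through cable-13: above cable-13 we get cable-11, cable-9, cable-12, cable-3, cable-2.
cable-14 is not reached, and no chain runs the other way from cable-14 to cable-13.
So the given relations leave the order of cable-13 and cable-14 undetermined.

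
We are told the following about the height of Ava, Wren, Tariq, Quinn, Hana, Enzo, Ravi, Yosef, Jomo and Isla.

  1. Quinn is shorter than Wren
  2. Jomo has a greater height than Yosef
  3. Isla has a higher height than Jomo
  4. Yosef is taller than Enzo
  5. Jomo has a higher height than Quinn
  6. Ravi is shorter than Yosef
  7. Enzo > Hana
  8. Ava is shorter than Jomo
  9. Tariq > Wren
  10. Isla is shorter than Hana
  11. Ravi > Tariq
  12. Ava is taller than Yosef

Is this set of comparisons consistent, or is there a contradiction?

inconsistent

Chaining the given relations yields Yosef < Ava < Jomo < Isla < Hana < Enzo, so Yosef < Enzo. But one relation states Enzo < Yosef. These cannot both hold.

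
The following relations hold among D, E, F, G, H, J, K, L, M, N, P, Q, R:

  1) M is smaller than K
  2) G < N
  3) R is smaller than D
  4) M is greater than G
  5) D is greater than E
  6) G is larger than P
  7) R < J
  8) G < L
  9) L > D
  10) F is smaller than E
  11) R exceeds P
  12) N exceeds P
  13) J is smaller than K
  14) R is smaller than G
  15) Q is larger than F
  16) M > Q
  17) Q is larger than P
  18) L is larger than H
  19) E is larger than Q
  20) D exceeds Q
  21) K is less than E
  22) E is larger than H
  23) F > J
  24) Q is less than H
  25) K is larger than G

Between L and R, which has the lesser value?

R < J and J < F give R < F.
With F < Q: R < J < F < Q.
With Q < M: R < J < F < Q < M.
Then M < K extends the chain to K.
Then K < E extends the chain to E.
Then E < D extends the chain to D.
With D < L: R < J < F < Q < M < K < E < D < L.
So R < L; R is the smaller of the two.

R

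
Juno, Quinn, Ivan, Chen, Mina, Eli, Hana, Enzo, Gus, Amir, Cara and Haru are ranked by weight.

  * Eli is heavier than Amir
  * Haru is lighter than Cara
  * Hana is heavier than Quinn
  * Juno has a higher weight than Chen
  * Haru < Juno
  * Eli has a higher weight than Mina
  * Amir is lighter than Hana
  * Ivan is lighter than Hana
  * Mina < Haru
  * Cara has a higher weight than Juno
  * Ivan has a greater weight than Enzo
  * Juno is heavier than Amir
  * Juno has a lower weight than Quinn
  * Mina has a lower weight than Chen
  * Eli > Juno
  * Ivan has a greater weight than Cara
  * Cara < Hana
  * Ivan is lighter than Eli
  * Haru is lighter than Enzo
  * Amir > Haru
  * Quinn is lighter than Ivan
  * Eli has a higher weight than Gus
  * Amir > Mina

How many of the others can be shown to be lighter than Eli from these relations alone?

The elements the relations force below Eli are Mina, Haru, Amir, Gus, Enzo, Chen, Juno, Quinn, Cara, Ivan — no chain reaches any other.
That is 10.

10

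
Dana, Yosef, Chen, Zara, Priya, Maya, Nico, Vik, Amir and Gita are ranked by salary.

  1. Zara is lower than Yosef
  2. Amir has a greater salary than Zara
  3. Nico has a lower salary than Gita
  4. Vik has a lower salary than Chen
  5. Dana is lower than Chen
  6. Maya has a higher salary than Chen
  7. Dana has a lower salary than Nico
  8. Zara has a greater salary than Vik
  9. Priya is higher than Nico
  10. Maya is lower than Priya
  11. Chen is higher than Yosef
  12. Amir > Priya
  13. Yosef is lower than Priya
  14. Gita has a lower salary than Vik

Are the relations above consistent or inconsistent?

consistent

The single ordering Dana < Nico < Gita < Vik < Zara < Yosef < Chen < Maya < Priya < Amir satisfies every listed relation, so no contradiction arises.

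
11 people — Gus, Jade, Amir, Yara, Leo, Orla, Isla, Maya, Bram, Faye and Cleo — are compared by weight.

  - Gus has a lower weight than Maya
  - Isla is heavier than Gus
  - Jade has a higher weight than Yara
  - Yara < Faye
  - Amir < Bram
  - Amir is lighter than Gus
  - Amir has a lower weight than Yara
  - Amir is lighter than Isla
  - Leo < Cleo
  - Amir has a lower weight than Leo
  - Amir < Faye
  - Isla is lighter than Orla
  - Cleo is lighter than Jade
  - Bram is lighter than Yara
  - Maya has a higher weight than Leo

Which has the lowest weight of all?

Amir

Chaining upward from Amir: directly above it, Gus, Bram, Yara, Isla, Leo, Faye; then Orla, Cleo, Jade, Maya.
That covers every other element, and nothing is given below Amir, so Amir is the lowest weight.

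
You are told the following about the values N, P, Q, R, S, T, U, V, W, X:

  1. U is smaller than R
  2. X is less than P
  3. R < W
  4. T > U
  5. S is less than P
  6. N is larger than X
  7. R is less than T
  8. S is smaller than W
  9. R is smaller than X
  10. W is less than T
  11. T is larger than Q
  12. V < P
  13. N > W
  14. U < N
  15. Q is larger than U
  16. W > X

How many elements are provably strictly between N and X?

Chaining upward from X reaches: W, T, P.
Chaining downward from N reaches: U, R, S, W.
Strictly between X and N are those in both lists: W — 1 element.

1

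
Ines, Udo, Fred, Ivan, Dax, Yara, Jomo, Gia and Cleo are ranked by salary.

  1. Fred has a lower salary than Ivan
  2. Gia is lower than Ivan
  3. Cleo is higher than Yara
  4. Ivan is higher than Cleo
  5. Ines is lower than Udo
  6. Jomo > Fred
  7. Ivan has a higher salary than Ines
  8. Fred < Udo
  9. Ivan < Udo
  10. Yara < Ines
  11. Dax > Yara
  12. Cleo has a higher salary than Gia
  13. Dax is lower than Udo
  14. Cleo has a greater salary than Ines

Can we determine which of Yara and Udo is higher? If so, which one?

Yara < Ines and Ines < Cleo give Yara < Cleo.
With Cleo < Ivan: Yara < Ines < Cleo < Ivan.
With Ivan < Udo: Yara < Ines < Cleo < Ivan < Udo.
So Udo is higher.

Udo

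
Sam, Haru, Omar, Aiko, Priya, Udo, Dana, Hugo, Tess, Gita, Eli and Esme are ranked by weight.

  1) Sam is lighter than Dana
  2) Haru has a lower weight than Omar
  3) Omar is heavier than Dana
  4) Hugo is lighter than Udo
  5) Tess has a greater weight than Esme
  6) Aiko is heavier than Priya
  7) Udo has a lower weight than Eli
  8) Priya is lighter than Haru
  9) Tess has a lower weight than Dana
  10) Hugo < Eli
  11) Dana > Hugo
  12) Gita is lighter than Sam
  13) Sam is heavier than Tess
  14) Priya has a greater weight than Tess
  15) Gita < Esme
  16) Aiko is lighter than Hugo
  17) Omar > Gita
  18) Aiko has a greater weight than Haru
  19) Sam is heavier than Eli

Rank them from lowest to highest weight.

Gita < Esme < Tess < Priya < Haru < Aiko < Hugo < Udo < Eli < Sam < Dana < Omar

Each adjacent pair is fixed by a given relation: Gita < Esme; Esme < Tess; Tess < Priya; Priya < Haru; Haru < Aiko; Aiko < Hugo; Hugo < Udo; Udo < Eli; Eli < Sam; Sam < Dana; Dana < Omar. Chaining them end to end gives the full order.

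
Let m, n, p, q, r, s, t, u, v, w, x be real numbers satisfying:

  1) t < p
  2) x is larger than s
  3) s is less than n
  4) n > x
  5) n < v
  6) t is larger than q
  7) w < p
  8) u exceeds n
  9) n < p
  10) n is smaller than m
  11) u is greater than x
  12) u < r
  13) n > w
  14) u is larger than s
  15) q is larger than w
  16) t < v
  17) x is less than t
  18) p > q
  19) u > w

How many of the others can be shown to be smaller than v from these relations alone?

Directly below v: t, n.
One step further: w, s, x, q (6 so far).
No other element is forced below v by the given relations, so the count is 6.

6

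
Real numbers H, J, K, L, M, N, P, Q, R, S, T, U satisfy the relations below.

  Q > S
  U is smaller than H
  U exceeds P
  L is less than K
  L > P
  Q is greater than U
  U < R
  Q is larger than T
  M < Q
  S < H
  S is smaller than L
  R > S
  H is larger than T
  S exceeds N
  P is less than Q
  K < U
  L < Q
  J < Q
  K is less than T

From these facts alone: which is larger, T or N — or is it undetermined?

Chaining the given relations: N < S < L < K < T.
So T is larger.

T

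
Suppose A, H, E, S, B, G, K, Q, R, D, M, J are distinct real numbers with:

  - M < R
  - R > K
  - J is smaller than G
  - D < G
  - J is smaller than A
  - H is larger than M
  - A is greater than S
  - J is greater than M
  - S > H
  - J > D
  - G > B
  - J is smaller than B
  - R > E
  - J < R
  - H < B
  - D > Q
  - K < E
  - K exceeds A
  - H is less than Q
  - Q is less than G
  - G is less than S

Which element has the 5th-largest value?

S

Piecing the relations together gives one ordering: M < H < Q < D < J < B < G < S < A < K < E < R.
The 5th largest is S.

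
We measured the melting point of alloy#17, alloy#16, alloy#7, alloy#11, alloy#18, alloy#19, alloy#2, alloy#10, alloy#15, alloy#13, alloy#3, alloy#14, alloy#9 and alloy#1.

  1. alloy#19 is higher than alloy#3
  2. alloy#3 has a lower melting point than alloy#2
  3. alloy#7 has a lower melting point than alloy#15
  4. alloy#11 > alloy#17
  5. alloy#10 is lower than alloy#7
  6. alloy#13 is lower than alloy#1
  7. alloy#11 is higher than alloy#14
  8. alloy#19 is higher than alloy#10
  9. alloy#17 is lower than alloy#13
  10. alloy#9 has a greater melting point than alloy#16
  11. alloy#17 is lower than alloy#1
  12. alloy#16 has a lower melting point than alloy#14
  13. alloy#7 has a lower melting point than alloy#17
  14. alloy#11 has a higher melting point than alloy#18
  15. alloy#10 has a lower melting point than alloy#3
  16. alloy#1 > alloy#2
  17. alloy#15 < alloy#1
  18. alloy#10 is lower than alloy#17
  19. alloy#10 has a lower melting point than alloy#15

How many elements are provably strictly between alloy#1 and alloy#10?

6

The relations place alloy#10 below alloy#1. An element lies strictly between them when it is forced above alloy#10 and also forced below alloy#1.
Above alloy#10: {alloy#3, alloy#7, alloy#2, alloy#15, alloy#17, alloy#13, alloy#19, alloy#11}. Below alloy#1: {alloy#3, alloy#7, alloy#2, alloy#15, alloy#17, alloy#13}.
Intersection: {alloy#3, alloy#7, alloy#2, alloy#15, alloy#17, alloy#13} — 6.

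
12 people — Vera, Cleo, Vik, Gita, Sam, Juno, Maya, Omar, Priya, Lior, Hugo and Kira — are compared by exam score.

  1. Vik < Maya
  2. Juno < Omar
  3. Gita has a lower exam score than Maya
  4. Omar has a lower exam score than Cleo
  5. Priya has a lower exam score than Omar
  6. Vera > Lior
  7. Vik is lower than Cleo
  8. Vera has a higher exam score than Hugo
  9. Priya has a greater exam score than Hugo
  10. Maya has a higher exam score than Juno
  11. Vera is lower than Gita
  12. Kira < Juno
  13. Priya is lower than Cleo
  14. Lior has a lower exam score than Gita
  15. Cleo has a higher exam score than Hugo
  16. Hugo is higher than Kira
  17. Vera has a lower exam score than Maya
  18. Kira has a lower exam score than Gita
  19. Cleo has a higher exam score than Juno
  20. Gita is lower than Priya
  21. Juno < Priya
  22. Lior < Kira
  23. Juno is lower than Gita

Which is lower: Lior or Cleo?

Lior < Kira < Hugo < Vera < Gita < Priya < Cleo, by transitivity through Kira, Hugo, Vera, Gita, Priya.
So Lior < Cleo; Lior is the lower of the two.

Lior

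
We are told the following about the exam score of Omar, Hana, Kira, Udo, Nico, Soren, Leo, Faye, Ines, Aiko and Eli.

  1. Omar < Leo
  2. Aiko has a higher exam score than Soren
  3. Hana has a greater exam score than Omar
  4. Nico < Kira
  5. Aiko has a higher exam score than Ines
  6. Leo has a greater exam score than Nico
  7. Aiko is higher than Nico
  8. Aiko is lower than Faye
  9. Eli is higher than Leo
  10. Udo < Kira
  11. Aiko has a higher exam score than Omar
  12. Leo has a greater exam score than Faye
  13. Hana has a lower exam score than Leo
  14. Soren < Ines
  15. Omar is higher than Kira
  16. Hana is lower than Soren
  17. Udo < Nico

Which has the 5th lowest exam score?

Hana

Chaining the given pairs: Udo < Nico < Kira < Omar < Hana < Soren < Ines < Aiko < Faye < Leo < Eli.
Counting 5 from the smallest end gives Hana.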